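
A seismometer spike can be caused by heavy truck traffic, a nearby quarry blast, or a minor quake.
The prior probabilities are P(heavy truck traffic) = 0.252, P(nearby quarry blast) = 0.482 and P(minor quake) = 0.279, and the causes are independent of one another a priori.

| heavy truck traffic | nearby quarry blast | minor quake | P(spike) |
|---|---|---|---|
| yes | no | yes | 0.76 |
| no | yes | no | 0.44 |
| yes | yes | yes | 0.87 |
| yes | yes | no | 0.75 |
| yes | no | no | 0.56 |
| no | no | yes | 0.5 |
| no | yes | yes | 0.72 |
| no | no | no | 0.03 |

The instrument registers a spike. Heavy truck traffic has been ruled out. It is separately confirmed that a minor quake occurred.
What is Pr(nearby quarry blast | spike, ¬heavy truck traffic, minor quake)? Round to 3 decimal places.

Pr(nearby quarry blast | spike, ¬heavy truck traffic, minor quake) ≈ 0.573

By total probability over both values of nearby quarry blast:
  P(spike | ¬heavy truck traffic, minor quake) = 0.5*0.518 + 0.72*0.482
        = 0.259000 + 0.347040 = 0.606040
The terms with nearby quarry blast present sum to 0.347040, so
  P(nearby quarry blast | spike, ¬heavy truck traffic, minor quake) = 0.347040 / 0.606040 ≈ 0.573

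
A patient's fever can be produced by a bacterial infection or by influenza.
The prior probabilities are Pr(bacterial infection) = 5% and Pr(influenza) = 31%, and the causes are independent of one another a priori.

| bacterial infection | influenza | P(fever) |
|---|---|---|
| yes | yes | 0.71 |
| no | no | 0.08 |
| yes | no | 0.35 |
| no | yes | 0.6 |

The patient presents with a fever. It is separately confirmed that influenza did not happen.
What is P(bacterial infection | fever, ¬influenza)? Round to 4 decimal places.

P(bacterial infection | fever, ¬influenza) ≈ 0.1872

By total probability over both values of bacterial infection:
  P(fever | ¬influenza) = 0.08·0.95 + 0.35·0.05
        = 0.076000 + 0.017500 = 0.093500
The terms with bacterial infection present sum to 0.017500, so
  P(bacterial infection | fever, ¬influenza) = 0.017500 / 0.093500 ≈ 0.1872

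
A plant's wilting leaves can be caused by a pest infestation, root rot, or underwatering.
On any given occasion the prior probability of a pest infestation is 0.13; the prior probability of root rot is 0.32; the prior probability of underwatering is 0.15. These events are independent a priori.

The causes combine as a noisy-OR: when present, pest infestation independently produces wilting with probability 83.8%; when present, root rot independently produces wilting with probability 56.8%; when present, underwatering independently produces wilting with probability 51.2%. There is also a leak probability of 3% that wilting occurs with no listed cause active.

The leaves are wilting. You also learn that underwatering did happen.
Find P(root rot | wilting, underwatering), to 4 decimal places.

Under noisy-OR, P(wilting | causes) = 1 − (1−0.03)·∏(1−qᵢ) over the active causes.
Sum P(wilting|·) weighted by the priors over the 4 (pest infestation, root rot) configurations:
  P(wilting | underwatering) = 0.52664×0.87×0.68 + 0.795508×0.87×0.32 + 0.923316×0.13×0.68 + 0.966872×0.13×0.32
        = 0.311560 + 0.221469 + 0.081621 + 0.040222 = 0.654872
The terms with root rot present sum to 0.261691, so
  P(root rot | wilting, underwatering) = 0.261691 / 0.654872 ≈ 0.3996

P(root rot | wilting, underwatering) ≈ 0.3996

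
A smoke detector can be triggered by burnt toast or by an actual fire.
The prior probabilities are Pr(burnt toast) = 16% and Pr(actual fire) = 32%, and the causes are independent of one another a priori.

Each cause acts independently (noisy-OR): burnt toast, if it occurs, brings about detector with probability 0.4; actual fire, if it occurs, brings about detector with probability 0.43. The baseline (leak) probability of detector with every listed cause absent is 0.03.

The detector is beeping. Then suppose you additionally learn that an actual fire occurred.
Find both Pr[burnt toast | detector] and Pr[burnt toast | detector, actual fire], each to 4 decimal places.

Under noisy-OR, P(detector | causes) = 1 − (1−0.03)·∏(1−qᵢ) over the active causes.
P(detector) = 0.03·0.84·0.68 + 0.4471·0.84·0.32 + 0.418·0.16·0.68 + 0.66826·0.16·0.32 = 0.017136 + 0.120180 + 0.045478 + 0.034215 = 0.217009
Restricting to configurations with burnt toast present: 0.045478 + 0.034215 = 0.079693.
Hence the posterior is 0.079693/0.217009 ≈ 0.3672.

Now also conditioning on actual fire=true:
Enumerate both values of burnt toast and weight by the priors:
  P(detector | actual fire) = 0.4471×0.84 + 0.66826×0.16
        = 0.375564 + 0.106922 = 0.482486
The terms with burnt toast present sum to 0.106922, so
  P(burnt toast | detector, actual fire) = 0.106922 / 0.482486 ≈ 0.2216

Pr[burnt toast | detector] ≈ 0.3672; Pr[burnt toast | detector, actual fire] ≈ 0.2216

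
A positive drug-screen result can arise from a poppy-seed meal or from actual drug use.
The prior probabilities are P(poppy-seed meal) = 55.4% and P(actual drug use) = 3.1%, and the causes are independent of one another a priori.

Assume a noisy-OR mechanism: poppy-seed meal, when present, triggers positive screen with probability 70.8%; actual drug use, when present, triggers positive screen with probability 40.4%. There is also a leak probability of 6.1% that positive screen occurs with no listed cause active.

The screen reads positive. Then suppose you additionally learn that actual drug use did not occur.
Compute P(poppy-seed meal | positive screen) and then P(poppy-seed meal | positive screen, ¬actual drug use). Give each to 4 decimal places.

P(poppy-seed meal | positive screen) ≈ 0.9256; P(poppy-seed meal | positive screen, ¬actual drug use) ≈ 0.9366

Under noisy-OR, P(positive screen | causes) = 1 − (1−0.061)·∏(1−qᵢ) over the active causes.
Sum P(positive screen|·) weighted by the priors over the 4 (poppy-seed meal, actual drug use) configurations:
  P(positive screen) = 0.061*0.446*0.969 + 0.440356*0.446*0.031 + 0.725812*0.554*0.969 + 0.836584*0.554*0.031
        = 0.026363 + 0.006088 + 0.389635 + 0.014367 = 0.436453
Keeping only the poppy-seed meal-present terms gives 0.404002, so
  P(poppy-seed meal | positive screen) = 0.404002 / 0.436453 ≈ 0.9256

Now condition on the additional information:
Weight on poppy-seed meal=true, given the evidence: 0.725812·0.554 = 0.402100
Normalizer over all consistent configurations: 0.061·0.446 + 0.725812·0.554 = 0.429306
Posterior = 0.402100 / 0.429306 ≈ 0.9366
With actual drug use excluded, poppy-seed meal must carry more of the explanatory weight for the positive screen.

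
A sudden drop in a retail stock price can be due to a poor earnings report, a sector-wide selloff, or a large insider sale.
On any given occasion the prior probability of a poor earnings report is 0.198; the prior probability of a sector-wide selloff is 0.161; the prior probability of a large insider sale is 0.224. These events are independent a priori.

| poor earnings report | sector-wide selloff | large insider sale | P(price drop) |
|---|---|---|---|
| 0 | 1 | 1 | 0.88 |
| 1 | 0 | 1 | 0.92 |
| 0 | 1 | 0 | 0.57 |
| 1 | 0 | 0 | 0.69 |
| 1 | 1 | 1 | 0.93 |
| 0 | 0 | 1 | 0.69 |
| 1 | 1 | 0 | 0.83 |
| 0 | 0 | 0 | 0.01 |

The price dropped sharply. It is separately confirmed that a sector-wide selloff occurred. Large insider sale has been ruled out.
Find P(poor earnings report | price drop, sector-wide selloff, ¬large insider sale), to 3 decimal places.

P(price drop | sector-wide selloff, ¬large insider sale) = 0.57×0.802 + 0.83×0.198 = 0.457140 + 0.164340 = 0.621480
Restricting to configurations with poor earnings report present: 0.83×0.198 = 0.164340.
Hence the posterior is 0.164340/0.621480 ≈ 0.264.

P(poor earnings report | price drop, sector-wide selloff, ¬large insider sale) ≈ 0.264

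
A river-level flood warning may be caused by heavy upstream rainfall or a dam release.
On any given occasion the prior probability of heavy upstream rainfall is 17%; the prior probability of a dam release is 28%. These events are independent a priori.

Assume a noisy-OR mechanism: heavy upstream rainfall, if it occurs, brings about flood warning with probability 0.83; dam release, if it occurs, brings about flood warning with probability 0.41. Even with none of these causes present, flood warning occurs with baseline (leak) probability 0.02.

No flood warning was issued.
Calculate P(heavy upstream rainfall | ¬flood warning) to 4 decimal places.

P(heavy upstream rainfall | ¬flood warning) ≈ 0.0336

Under noisy-OR, P(flood warning | causes) = 1 − (1−0.02)·∏(1−qᵢ) over the active causes.
Enumerate the 4 (heavy upstream rainfall, dam release) configurations and weight by the priors:
  P(¬flood warning) = 0.98·0.83·0.72 + 0.5782·0.83·0.28 + 0.1666·0.17·0.72 + 0.098294·0.17·0.28
        = 0.585648 + 0.134374 + 0.020392 + 0.004679 = 0.745093
The terms with heavy upstream rainfall present sum to 0.025071, so
  P(heavy upstream rainfall | ¬flood warning) = 0.025071 / 0.745093 ≈ 0.0336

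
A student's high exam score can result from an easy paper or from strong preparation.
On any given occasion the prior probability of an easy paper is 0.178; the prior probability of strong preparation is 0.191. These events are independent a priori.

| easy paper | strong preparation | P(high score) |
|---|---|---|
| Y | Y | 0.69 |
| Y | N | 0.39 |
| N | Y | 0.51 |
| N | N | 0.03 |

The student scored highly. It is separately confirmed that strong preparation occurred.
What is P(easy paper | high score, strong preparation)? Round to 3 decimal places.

P(high score | strong preparation) = 0.51*0.822 + 0.69*0.178 = 0.419220 + 0.122820 = 0.542040
The easy paper-present share is 0.69*0.178 = 0.122820.
P(easy paper | high score, strong preparation) = 0.122820 / 0.542040 ≈ 0.227

P(easy paper | high score, strong preparation) ≈ 0.227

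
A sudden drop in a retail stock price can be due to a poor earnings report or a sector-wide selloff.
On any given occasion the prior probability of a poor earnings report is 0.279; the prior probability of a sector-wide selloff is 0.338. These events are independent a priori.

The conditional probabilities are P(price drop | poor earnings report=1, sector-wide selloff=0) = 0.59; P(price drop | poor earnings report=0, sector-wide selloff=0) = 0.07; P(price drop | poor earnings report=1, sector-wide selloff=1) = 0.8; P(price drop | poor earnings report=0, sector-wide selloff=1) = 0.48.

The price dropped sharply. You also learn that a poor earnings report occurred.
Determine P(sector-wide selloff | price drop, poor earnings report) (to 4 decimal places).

Sum P(price drop|·) weighted by the priors over both values of sector-wide selloff:
  P(price drop | poor earnings report) = 0.59×0.662 + 0.8×0.338
        = 0.390580 + 0.270400 = 0.660980
Keeping only the sector-wide selloff-present terms gives 0.270400, so
  P(sector-wide selloff | price drop, poor earnings report) = 0.270400 / 0.660980 ≈ 0.4091

P(sector-wide selloff | price drop, poor earnings report) ≈ 0.4091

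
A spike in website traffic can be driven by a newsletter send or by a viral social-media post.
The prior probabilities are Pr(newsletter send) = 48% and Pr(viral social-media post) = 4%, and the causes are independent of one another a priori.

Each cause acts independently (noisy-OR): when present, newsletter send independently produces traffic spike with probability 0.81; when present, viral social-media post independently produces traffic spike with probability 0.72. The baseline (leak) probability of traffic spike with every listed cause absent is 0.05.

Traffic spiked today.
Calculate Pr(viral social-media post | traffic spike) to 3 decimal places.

Pr(viral social-media post | traffic spike) ≈ 0.077

Under noisy-OR, P(traffic spike | causes) = 1 − (1−0.05)·∏(1−qᵢ) over the active causes.
For the numerator, keep only viral social-media post=true terms: 0.015267 + 0.018230 = 0.033497
Denominator P(traffic spike): 0.05·0.52·0.96 + 0.734·0.52·0.04 + 0.8195·0.48·0.96 + 0.94946·0.48·0.04 = 0.436083
Posterior = 0.033497 / 0.436083 ≈ 0.077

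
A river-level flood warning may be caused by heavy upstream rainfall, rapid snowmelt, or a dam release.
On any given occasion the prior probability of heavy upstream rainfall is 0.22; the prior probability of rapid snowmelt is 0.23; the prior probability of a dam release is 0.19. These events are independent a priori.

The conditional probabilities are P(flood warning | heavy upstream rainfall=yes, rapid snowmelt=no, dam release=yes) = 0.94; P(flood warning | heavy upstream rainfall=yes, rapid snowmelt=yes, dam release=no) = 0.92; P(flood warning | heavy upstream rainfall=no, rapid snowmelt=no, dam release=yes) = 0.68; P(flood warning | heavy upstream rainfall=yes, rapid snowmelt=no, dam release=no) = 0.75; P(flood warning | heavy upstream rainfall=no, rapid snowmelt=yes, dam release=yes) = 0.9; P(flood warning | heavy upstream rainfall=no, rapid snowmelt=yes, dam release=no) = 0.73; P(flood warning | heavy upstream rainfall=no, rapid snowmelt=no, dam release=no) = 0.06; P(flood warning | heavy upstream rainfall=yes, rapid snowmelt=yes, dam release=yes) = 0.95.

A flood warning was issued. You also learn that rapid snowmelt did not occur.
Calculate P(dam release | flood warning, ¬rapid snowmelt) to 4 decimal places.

P(dam release | flood warning, ¬rapid snowmelt) ≈ 0.4495

For the numerator, keep only dam release=true terms: 0.100776 + 0.039292 = 0.140068
Denominator P(flood warning | ¬rapid snowmelt): 0.06×0.78×0.81 + 0.68×0.78×0.19 + 0.75×0.22×0.81 + 0.94×0.22×0.19 = 0.311626
P(dam release | flood warning, ¬rapid snowmelt) = 0.140068/0.311626 ≈ 0.4495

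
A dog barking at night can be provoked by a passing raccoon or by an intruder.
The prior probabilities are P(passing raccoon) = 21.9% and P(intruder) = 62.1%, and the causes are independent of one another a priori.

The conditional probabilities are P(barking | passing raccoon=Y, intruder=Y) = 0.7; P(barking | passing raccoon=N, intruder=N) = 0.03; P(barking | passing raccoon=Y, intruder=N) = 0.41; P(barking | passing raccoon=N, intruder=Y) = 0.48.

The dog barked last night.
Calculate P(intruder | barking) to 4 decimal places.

P(intruder | barking) ≈ 0.8843

By total probability over the 4 (passing raccoon, intruder) configurations:
  P(barking) = 0.03·0.781·0.379 + 0.48·0.781·0.621 + 0.41·0.219·0.379 + 0.7·0.219·0.621
        = 0.008880 + 0.232800 + 0.034030 + 0.095199 = 0.370909
The terms with intruder present sum to 0.327999, so
  P(intruder | barking) = 0.327999 / 0.370909 ≈ 0.8843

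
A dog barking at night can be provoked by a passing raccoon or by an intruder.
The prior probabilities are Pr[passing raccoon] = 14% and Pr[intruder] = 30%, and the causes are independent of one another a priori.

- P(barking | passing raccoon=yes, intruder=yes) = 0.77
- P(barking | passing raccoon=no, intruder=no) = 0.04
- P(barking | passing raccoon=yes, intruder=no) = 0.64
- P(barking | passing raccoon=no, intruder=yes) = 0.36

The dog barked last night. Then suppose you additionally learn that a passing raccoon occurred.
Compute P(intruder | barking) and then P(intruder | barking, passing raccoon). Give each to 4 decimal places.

Enumerate the 4 (passing raccoon, intruder) configurations and weight by the priors:
  P(barking) = 0.04*0.86*0.7 + 0.36*0.86*0.3 + 0.64*0.14*0.7 + 0.77*0.14*0.3
        = 0.024080 + 0.092880 + 0.062720 + 0.032340 = 0.212020
Configurations with intruder contribute 0.125220, so
  P(intruder | barking) = 0.125220 / 0.212020 ≈ 0.5906

Now also conditioning on passing raccoon=true:
P(barking | passing raccoon) = 0.64×0.7 + 0.77×0.3 = 0.448000 + 0.231000 = 0.679000
Of this, 0.231000 comes from 0.77×0.3 (the intruder=true cases).
Hence the posterior is 0.231000/0.679000 ≈ 0.3402.

P(intruder | barking) ≈ 0.5906; P(intruder | barking, passing raccoon) ≈ 0.3402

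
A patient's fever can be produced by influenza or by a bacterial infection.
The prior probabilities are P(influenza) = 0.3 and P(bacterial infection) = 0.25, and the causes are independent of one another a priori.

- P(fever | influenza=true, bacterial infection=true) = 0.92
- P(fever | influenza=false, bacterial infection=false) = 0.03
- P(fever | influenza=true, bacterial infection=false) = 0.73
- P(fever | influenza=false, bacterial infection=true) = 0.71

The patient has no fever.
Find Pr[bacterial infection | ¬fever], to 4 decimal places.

Pr[bacterial infection | ¬fever] ≈ 0.0905

Numerator (weight on configurations with bacterial infection): 0.050750 + 0.006000 = 0.056750
Normalizer over all consistent configurations: 0.97·0.7·0.75 + 0.29·0.7·0.25 + 0.27·0.3·0.75 + 0.08·0.3·0.25 = 0.626750
Posterior = 0.056750 / 0.626750 ≈ 0.0905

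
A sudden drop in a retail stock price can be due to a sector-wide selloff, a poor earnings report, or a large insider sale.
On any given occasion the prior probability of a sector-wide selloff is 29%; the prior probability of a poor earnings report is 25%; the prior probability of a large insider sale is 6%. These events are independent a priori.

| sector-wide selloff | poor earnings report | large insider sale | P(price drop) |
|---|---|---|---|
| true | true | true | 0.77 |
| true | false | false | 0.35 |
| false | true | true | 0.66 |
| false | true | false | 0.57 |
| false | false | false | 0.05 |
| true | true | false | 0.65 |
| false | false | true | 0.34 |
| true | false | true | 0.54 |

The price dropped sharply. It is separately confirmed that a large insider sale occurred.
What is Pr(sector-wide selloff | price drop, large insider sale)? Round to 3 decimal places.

P(price drop | large insider sale) = 0.34×0.71×0.75 + 0.66×0.71×0.25 + 0.54×0.29×0.75 + 0.77×0.29×0.25 = 0.181050 + 0.117150 + 0.117450 + 0.055825 = 0.471475
Restricting to configurations with sector-wide selloff present: 0.117450 + 0.055825 = 0.173275.
So P(sector-wide selloff | price drop, large insider sale) = 0.173275/0.471475 ≈ 0.368.

Pr(sector-wide selloff | price drop, large insider sale) ≈ 0.368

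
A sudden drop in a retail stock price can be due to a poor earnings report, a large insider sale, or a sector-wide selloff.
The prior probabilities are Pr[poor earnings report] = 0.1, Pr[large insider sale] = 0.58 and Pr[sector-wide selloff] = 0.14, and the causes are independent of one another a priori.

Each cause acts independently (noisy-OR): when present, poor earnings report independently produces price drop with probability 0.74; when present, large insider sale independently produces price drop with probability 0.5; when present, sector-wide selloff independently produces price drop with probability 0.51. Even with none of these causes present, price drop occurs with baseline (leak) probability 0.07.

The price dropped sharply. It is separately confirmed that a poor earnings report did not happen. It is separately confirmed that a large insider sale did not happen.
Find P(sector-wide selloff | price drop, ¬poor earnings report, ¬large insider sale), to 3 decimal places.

Under noisy-OR, P(price drop | causes) = 1 − (1−0.07)·∏(1−qᵢ) over the active causes.
Weight on sector-wide selloff=true, given the evidence: 0.5443*0.14 = 0.076202
Denominator P(price drop | ¬poor earnings report, ¬large insider sale): 0.07*0.86 + 0.5443*0.14 = 0.136402
P(sector-wide selloff | price drop, ¬poor earnings report, ¬large insider sale) = 0.076202/0.136402 ≈ 0.559

P(sector-wide selloff | price drop, ¬poor earnings report, ¬large insider sale) ≈ 0.559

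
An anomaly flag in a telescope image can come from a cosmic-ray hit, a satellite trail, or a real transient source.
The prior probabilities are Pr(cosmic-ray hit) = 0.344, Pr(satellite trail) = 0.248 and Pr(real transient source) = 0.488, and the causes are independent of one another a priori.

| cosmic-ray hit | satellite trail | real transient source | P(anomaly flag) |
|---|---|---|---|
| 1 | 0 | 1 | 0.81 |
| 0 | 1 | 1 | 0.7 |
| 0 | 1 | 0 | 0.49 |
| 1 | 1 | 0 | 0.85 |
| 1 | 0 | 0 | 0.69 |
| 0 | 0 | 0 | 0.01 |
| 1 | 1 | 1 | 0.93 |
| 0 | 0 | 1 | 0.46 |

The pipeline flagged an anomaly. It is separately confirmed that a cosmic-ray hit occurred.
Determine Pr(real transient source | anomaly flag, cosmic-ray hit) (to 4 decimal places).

P(anomaly flag | cosmic-ray hit) = 0.69×0.752×0.512 + 0.81×0.752×0.488 + 0.85×0.248×0.512 + 0.93×0.248×0.488 = 0.265667 + 0.297251 + 0.107930 + 0.112552 = 0.783400
Restricting to configurations with real transient source present: 0.297251 + 0.112552 = 0.409803.
Hence the posterior is 0.409803/0.783400 ≈ 0.5231.

Pr(real transient source | anomaly flag, cosmic-ray hit) ≈ 0.5231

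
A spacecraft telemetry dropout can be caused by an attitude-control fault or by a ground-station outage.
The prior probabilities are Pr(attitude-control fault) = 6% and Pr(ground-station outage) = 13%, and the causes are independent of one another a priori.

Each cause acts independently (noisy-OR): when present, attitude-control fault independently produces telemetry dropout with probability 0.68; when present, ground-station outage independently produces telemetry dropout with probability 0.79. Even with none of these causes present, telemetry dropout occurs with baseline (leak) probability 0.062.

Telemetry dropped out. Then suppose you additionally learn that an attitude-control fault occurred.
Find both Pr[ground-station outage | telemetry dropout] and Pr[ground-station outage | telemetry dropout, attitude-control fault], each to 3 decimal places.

Under noisy-OR, P(telemetry dropout | causes) = 1 − (1−0.062)·∏(1−qᵢ) over the active causes.
P(telemetry dropout) = 0.062×0.94×0.87 + 0.80302×0.94×0.13 + 0.69984×0.06×0.87 + 0.936966×0.06×0.13 = 0.050704 + 0.098129 + 0.036532 + 0.007308 = 0.192673
Of this, 0.105437 comes from 0.098129 + 0.007308 (the ground-station outage=true cases).
So P(ground-station outage | telemetry dropout) = 0.105437/0.192673 ≈ 0.547.

With the extra evidence:
By total probability over both values of ground-station outage:
  P(telemetry dropout | attitude-control fault) = 0.69984×0.87 + 0.936966×0.13
        = 0.608861 + 0.121806 = 0.730667
The terms with ground-station outage present sum to 0.121806, so
  P(ground-station outage | telemetry dropout, attitude-control fault) = 0.121806 / 0.730667 ≈ 0.167
This is intercausal reasoning (explaining away): once attitude-control fault accounts for the telemetry dropout, ground-station outage becomes less likely.

Pr[ground-station outage | telemetry dropout] ≈ 0.547; Pr[ground-station outage | telemetry dropout, attitude-control fault] ≈ 0.167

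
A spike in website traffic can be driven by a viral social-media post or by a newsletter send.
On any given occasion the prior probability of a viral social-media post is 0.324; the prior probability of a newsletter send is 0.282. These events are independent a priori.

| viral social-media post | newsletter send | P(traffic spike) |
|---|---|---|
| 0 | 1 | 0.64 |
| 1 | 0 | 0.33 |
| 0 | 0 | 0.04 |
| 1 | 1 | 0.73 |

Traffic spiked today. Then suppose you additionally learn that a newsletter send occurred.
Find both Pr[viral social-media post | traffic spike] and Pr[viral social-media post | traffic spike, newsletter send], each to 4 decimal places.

P(traffic spike) = 0.04×0.676×0.718 + 0.64×0.676×0.282 + 0.33×0.324×0.718 + 0.73×0.324×0.282 = 0.019415 + 0.122004 + 0.076769 + 0.066699 = 0.284887
Restricting to configurations with viral social-media post present: 0.076769 + 0.066699 = 0.143468.
P(viral social-media post | traffic spike) = 0.143468 / 0.284887 ≈ 0.5036

Now condition on the additional information:
For the numerator, keep only viral social-media post=true terms: 0.73×0.324 = 0.236520
The normalizing constant is 0.64×0.676 + 0.73×0.324 = 0.669160
Posterior = 0.236520 / 0.669160 ≈ 0.3535

Pr[viral social-media post | traffic spike] ≈ 0.5036; Pr[viral social-media post | traffic spike, newsletter send] ≈ 0.3535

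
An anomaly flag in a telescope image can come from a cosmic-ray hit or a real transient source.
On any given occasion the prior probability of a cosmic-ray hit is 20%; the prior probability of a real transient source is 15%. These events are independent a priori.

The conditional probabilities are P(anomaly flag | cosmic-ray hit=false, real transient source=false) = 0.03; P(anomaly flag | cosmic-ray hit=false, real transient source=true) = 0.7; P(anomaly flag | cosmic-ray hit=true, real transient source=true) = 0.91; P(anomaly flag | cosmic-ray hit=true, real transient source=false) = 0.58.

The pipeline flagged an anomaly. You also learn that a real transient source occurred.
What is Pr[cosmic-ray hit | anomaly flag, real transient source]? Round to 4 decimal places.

Sum P(anomaly flag|·) weighted by the priors over both values of cosmic-ray hit:
  P(anomaly flag | real transient source) = 0.7*0.8 + 0.91*0.2
        = 0.560000 + 0.182000 = 0.742000
Configurations with cosmic-ray hit contribute 0.182000, so
  P(cosmic-ray hit | anomaly flag, real transient source) = 0.182000 / 0.742000 ≈ 0.2453

Pr[cosmic-ray hit | anomaly flag, real transient source] ≈ 0.2453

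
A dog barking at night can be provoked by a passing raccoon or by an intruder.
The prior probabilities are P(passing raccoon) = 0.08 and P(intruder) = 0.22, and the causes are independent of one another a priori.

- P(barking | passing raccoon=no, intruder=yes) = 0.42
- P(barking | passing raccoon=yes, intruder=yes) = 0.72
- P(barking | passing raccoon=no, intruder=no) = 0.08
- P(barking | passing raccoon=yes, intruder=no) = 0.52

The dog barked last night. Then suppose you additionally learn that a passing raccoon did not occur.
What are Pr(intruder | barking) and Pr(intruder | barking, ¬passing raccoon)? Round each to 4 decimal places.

Pr(intruder | barking) ≈ 0.5209; Pr(intruder | barking, ¬passing raccoon) ≈ 0.5969

Sum P(barking|·) weighted by the priors over the 4 (passing raccoon, intruder) configurations:
  P(barking) = 0.08·0.92·0.78 + 0.42·0.92·0.22 + 0.52·0.08·0.78 + 0.72·0.08·0.22
        = 0.057408 + 0.085008 + 0.032448 + 0.012672 = 0.187536
Keeping only the intruder-present terms gives 0.097680, so
  P(intruder | barking) = 0.097680 / 0.187536 ≈ 0.5209

Now condition on the additional information:
P(barking | ¬passing raccoon) = 0.08*0.78 + 0.42*0.22 = 0.062400 + 0.092400 = 0.154800
Restricting to configurations with intruder present: 0.42*0.22 = 0.092400.
So P(intruder | barking, ¬passing raccoon) = 0.092400/0.154800 ≈ 0.5969.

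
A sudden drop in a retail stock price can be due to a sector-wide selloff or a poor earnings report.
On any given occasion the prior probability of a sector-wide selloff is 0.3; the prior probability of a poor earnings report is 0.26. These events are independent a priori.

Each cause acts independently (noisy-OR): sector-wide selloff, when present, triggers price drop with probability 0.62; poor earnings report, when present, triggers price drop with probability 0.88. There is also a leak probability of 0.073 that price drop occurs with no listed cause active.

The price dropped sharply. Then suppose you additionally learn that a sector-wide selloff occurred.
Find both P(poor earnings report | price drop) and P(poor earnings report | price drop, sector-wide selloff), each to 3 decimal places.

Under noisy-OR, P(price drop | causes) = 1 − (1−0.073)·∏(1−qᵢ) over the active causes.
Weight on poor earnings report=true, given the evidence: 0.161754 + 0.074703 = 0.236457
Normalizer over all consistent configurations: 0.073×0.7×0.74 + 0.88876×0.7×0.26 + 0.64774×0.3×0.74 + 0.957729×0.3×0.26 = 0.418069
Posterior = 0.236457 / 0.418069 ≈ 0.566

Now also conditioning on sector-wide selloff=true:
P(price drop | sector-wide selloff) = 0.64774*0.74 + 0.957729*0.26 = 0.479328 + 0.249010 = 0.728338
The poor earnings report-present share is 0.957729*0.26 = 0.249010.
P(poor earnings report | price drop, sector-wide selloff) = 0.249010 / 0.728338 ≈ 0.342

P(poor earnings report | price drop) ≈ 0.566; P(poor earnings report | price drop, sector-wide selloff) ≈ 0.342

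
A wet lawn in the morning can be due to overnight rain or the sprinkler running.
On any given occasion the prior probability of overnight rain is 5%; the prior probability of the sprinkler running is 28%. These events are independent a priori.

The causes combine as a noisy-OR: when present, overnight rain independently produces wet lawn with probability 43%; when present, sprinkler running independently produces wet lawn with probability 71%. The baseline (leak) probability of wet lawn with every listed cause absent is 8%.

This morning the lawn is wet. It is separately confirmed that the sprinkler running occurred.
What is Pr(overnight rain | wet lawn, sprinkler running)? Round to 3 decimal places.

Under noisy-OR, P(wet lawn | causes) = 1 − (1−0.08)·∏(1−qᵢ) over the active causes.
By total probability over both values of overnight rain:
  P(wet lawn | sprinkler running) = 0.7332×0.95 + 0.847924×0.05
        = 0.696540 + 0.042396 = 0.738936
Keeping only the overnight rain-present terms gives 0.042396, so
  P(overnight rain | wet lawn, sprinkler running) = 0.042396 / 0.738936 ≈ 0.057

Pr(overnight rain | wet lawn, sprinkler running) ≈ 0.057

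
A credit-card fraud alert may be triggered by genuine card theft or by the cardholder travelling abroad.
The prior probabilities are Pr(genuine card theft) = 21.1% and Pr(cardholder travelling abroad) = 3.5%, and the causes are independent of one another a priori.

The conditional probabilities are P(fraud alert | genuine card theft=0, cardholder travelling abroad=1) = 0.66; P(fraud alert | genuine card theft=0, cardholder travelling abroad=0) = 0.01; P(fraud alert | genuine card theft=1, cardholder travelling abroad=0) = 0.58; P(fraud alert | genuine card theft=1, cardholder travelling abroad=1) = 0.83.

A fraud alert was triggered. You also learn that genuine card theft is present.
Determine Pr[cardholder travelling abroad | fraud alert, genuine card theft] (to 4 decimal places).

Pr[cardholder travelling abroad | fraud alert, genuine card theft] ≈ 0.0493

Sum P(fraud alert|·) weighted by the priors over both values of cardholder travelling abroad:
  P(fraud alert | genuine card theft) = 0.58·0.965 + 0.83·0.035
        = 0.559700 + 0.029050 = 0.588750
Keeping only the cardholder travelling abroad-present terms gives 0.029050, so
  P(cardholder travelling abroad | fraud alert, genuine card theft) = 0.029050 / 0.588750 ≈ 0.0493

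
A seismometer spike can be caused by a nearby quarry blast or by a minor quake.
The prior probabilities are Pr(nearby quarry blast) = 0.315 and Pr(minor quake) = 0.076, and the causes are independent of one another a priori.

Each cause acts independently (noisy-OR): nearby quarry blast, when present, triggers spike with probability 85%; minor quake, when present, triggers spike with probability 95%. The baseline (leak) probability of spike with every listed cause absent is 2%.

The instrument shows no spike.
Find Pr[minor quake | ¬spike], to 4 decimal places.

Pr[minor quake | ¬spike] ≈ 0.0041

Under noisy-OR, P(spike | causes) = 1 − (1−0.02)·∏(1−qᵢ) over the active causes.
Weight on minor quake=true, given the evidence: 0.002551 + 0.000176 = 0.002727
The normalizing constant is 0.98*0.685*0.924 + 0.049*0.685*0.076 + 0.147*0.315*0.924 + 0.00735*0.315*0.076 = 0.665794
P(minor quake | ¬spike) = 0.002727/0.665794 ≈ 0.0041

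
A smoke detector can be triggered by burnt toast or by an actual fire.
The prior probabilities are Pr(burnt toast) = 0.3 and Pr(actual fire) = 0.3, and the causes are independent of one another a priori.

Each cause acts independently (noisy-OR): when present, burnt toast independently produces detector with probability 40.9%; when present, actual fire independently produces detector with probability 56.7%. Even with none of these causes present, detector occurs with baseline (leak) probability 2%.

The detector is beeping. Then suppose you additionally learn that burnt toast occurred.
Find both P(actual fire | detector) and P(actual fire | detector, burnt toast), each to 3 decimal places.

Under noisy-OR, P(detector | causes) = 1 − (1−0.02)·∏(1−qᵢ) over the active causes.
Sum P(detector|·) weighted by the priors over the 4 (burnt toast, actual fire) configurations:
  P(detector) = 0.02*0.7*0.7 + 0.57566*0.7*0.3 + 0.42082*0.3*0.7 + 0.749215*0.3*0.3
        = 0.009800 + 0.120889 + 0.088372 + 0.067429 = 0.286490
Configurations with actual fire contribute 0.188318, so
  P(actual fire | detector) = 0.188318 / 0.286490 ≈ 0.657

Now condition on the additional information:
Weight on actual fire=true, given the evidence: 0.749215×0.3 = 0.224764
Normalizer over all consistent configurations: 0.42082×0.7 + 0.749215×0.3 = 0.519338
P(actual fire | detector, burnt toast) = 0.224764/0.519338 ≈ 0.433

P(actual fire | detector) ≈ 0.657; P(actual fire | detector, burnt toast) ≈ 0.433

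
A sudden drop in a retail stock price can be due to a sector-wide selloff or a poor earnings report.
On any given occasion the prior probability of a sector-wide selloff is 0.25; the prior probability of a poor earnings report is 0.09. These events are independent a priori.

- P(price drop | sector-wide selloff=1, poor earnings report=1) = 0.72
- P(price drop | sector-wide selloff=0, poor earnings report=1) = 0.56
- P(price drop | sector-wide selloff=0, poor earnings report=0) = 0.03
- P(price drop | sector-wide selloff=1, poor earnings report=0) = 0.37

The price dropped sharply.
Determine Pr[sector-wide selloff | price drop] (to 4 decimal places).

Pr[sector-wide selloff | price drop] ≈ 0.6327

Numerator (weight on configurations with sector-wide selloff): 0.084175 + 0.016200 = 0.100375
The normalizing constant is 0.03×0.75×0.91 + 0.56×0.75×0.09 + 0.37×0.25×0.91 + 0.72×0.25×0.09 = 0.158650
P(sector-wide selloff | price drop) = 0.100375/0.158650 ≈ 0.6327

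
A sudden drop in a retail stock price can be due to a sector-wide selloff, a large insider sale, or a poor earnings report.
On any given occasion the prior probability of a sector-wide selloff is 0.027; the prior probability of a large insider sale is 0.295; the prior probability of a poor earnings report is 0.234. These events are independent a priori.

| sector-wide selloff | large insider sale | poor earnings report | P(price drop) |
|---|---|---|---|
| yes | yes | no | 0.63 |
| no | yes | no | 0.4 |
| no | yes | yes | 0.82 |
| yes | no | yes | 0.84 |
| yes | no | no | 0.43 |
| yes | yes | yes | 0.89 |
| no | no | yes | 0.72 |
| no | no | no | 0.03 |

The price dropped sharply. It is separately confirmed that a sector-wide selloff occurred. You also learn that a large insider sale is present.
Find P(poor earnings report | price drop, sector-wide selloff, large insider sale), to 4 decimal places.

P(poor earnings report | price drop, sector-wide selloff, large insider sale) ≈ 0.3015

P(price drop | sector-wide selloff, large insider sale) = 0.63×0.766 + 0.89×0.234 = 0.482580 + 0.208260 = 0.690840
Restricting to configurations with poor earnings report present: 0.89×0.234 = 0.208260.
So P(poor earnings report | price drop, sector-wide selloff, large insider sale) = 0.208260/0.690840 ≈ 0.3015.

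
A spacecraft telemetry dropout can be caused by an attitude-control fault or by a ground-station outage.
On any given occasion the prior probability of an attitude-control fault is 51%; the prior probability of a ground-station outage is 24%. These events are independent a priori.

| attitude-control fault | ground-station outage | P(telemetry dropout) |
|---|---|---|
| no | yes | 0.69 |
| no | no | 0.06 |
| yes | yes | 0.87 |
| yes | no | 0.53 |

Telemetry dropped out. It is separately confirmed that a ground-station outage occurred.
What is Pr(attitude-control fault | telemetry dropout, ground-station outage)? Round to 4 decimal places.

Pr(attitude-control fault | telemetry dropout, ground-station outage) ≈ 0.5675

P(telemetry dropout | ground-station outage) = 0.69·0.49 + 0.87·0.51 = 0.338100 + 0.443700 = 0.781800
Of this, 0.443700 comes from 0.87·0.51 (the attitude-control fault=true cases).
Hence the posterior is 0.443700/0.781800 ≈ 0.5675.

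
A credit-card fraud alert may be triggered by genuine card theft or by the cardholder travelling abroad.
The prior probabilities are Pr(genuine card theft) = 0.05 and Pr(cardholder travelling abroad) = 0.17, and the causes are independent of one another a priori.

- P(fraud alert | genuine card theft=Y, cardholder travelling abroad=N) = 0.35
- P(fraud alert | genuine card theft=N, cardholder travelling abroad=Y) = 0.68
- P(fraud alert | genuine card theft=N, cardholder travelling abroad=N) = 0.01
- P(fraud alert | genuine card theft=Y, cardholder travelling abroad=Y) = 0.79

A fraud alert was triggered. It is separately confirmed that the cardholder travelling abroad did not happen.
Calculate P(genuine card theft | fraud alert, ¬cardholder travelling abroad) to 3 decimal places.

Enumerate both values of genuine card theft and weight by the priors:
  P(fraud alert | ¬cardholder travelling abroad) = 0.01·0.95 + 0.35·0.05
        = 0.009500 + 0.017500 = 0.027000
The terms with genuine card theft present sum to 0.017500, so
  P(genuine card theft | fraud alert, ¬cardholder travelling abroad) = 0.017500 / 0.027000 ≈ 0.648

P(genuine card theft | fraud alert, ¬cardholder travelling abroad) ≈ 0.648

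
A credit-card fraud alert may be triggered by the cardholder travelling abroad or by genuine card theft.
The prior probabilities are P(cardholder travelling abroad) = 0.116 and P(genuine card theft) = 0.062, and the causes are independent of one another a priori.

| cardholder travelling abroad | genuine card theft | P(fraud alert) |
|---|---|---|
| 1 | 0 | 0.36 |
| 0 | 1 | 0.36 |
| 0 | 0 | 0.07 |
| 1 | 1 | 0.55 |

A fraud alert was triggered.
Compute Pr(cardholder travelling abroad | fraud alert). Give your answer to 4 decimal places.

By total probability over the 4 (cardholder travelling abroad, genuine card theft) configurations:
  P(fraud alert) = 0.07·0.884·0.938 + 0.36·0.884·0.062 + 0.36·0.116·0.938 + 0.55·0.116·0.062
        = 0.058043 + 0.019731 + 0.039171 + 0.003956 = 0.120901
The terms with cardholder travelling abroad present sum to 0.043127, so
  P(cardholder travelling abroad | fraud alert) = 0.043127 / 0.120901 ≈ 0.3567

Pr(cardholder travelling abroad | fraud alert) ≈ 0.3567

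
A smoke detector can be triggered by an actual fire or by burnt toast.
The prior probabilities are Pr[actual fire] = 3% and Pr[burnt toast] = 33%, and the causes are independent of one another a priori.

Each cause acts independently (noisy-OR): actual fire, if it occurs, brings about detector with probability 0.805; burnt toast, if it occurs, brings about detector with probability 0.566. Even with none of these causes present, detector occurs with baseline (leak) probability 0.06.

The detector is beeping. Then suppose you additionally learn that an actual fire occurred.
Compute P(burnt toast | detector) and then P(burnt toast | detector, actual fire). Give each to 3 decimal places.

Under noisy-OR, P(detector | causes) = 1 − (1−0.06)·∏(1−qᵢ) over the active causes.
By total probability over the 4 (actual fire, burnt toast) configurations:
  P(detector) = 0.06·0.97·0.67 + 0.59204·0.97·0.33 + 0.8167·0.03·0.67 + 0.920448·0.03·0.33
        = 0.038994 + 0.189512 + 0.016416 + 0.009112 = 0.254034
Configurations with burnt toast contribute 0.198624, so
  P(burnt toast | detector) = 0.198624 / 0.254034 ≈ 0.782

With the extra evidence:
By total probability over both values of burnt toast:
  P(detector | actual fire) = 0.8167*0.67 + 0.920448*0.33
        = 0.547189 + 0.303748 = 0.850937
Configurations with burnt toast contribute 0.303748, so
  P(burnt toast | detector, actual fire) = 0.303748 / 0.850937 ≈ 0.357
Conditioning on actual fire lowers the posterior on burnt toast: the classic explaining-away effect in a common-effect structure.

P(burnt toast | detector) ≈ 0.782; P(burnt toast | detector, actual fire) ≈ 0.357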